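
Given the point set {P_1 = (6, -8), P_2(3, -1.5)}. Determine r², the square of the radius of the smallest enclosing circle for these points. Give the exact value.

The smallest circle enclosing two points has them as diameter endpoints.
Centre = midpoint = (4.5, -4.75); r² = |P_1P_2|²/4 = 51.25/4 = 12.8125.

12.8125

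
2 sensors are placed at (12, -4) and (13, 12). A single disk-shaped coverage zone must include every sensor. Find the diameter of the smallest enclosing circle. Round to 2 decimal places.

16.03

The smallest circle enclosing two points has them as diameter endpoints.
Centre = midpoint = (12.5, 4); r² = |(12, -4)−(13, 12)|²/4 = 257/4 = 64.25.
Diameter = 2r = 2√(64.25) ≈ 16.03.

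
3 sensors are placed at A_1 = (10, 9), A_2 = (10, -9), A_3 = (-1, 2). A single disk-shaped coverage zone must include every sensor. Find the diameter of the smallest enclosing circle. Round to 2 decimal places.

18.44

Side lengths²: A_1A_2² = 324, A_1A_3² = 170, A_2A_3² = 242.
Since A_1A_2² = 324 < 242 + 170 = 412, the triangle is acute, so the smallest enclosing circle is the circumcircle.
Circumcentre = (8, 0), r² = 85.
Diameter = 2r = 2√85 ≈ 18.44.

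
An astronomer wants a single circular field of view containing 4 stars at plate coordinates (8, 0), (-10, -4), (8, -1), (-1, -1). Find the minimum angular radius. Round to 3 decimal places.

A smallest enclosing disk is always determined by at most three of the input points on its boundary.
The farthest pair is (8, 0)–(-10, -4) with squared distance 340. The circle on this segment as diameter has centre (-1, -2) and r² = 340/4 = 85.
Check (8, -1): distance² to centre = 82 ≤ 85, so it lies inside.
All remaining points lie in this disk, and no smaller disk contains both endpoints, so this is the minimum enclosing circle.
r = √85 ≈ 9.220.

9.220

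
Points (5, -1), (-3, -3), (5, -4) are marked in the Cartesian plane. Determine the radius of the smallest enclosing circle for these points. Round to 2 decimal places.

4.16

Call the three points A, B, C in the order given.
Side lengths²: AB² = 68, AC² = 9, BC² = 65.
Since AB² = 68 < 65 + 9 = 74, the triangle is acute, so the smallest enclosing circle is the circumcircle.
Circumcentre = (1.125, -2.5), r² = 17.265625.
r = √(17.265625) ≈ 4.16.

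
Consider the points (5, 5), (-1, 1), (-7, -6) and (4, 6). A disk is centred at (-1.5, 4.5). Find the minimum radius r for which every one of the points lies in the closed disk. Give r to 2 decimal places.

11.85

The required radius is the distance from (-1.5, 4.5) to the farthest point.
Squared distances: 42.5, 12.5, 140.5, 32.5.
Maximum is 140.5, attained at (-7, -6).
r = √(140.5) ≈ 11.85.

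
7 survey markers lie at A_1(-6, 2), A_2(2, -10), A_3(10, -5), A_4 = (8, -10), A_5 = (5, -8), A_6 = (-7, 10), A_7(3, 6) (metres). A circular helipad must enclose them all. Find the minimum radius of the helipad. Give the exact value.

12.5

The minimum enclosing circle of a finite set is fixed by two of the points (as a diameter) or three (as a circumcircle).
The farthest pair is A_4–A_6 with squared distance 625. The circle on this segment as diameter has centre (0.5, 0) and r² = 625/4 = 156.25.
Check A_1: distance² to centre = 46.25 ≤ 156.25, so it lies inside.
All remaining points lie in this disk, and no smaller disk contains both endpoints, so this is the minimum enclosing circle.
r = √(156.25) = 12.5.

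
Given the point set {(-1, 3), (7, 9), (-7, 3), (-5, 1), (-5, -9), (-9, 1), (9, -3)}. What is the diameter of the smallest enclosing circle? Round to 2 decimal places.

A smallest enclosing disk is always determined by at most three of the input points on its boundary.
The farthest pair is (7, 9)–(-5, -9) with squared distance 468. The circle on this segment as diameter has centre (1, 0) and r² = 468/4 = 117.
Check (-1, 3): distance² to centre = 13 ≤ 117, so it lies inside.
All remaining points lie in this disk, and no smaller disk contains both endpoints, so this is the minimum enclosing circle.
Diameter = 2r = 2√117 ≈ 21.63.

21.63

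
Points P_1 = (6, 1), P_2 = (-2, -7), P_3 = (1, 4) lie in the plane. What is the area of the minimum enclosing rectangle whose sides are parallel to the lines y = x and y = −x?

In coordinates u = x + y, v = x − y the rectangle is axis-aligned; the map (x,y)→(u,v) scales areas by 2.
u-values: 7, -9, 5; range = 7 − (-9) = 16.
v-values: 5, 5, -3; range = 5 − (-3) = 8.
Area = (16 × 8) / 2 = 64.

64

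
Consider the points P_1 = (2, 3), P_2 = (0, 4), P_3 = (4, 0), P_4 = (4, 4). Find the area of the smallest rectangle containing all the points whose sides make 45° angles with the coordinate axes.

16

In coordinates u = x + y, v = x − y the rectangle is axis-aligned; the map (x,y)→(u,v) scales areas by 2.
u-values: 5, 4, 4, 8; range = 8 − 4 = 4.
v-values: -1, -4, 4, 0; range = 4 − (-4) = 8.
Area = (4 × 8) / 2 = 16.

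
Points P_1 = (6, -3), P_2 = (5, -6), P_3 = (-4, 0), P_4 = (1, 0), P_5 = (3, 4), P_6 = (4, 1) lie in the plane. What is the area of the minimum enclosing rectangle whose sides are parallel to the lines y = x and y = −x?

82.5

In coordinates u = x + y, v = x − y the rectangle is axis-aligned; the map (x,y)→(u,v) scales areas by 2.
u-values: 3, -1, -4, 1, 7, 5; range = 7 − (-4) = 11.
v-values: 9, 11, -4, 1, -1, 3; range = 11 − (-4) = 15.
Area = (11 × 15) / 2 = 82.5.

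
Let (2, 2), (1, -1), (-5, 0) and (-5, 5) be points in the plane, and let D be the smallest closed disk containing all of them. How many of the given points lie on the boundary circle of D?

2

The farthest pair is (1, -1)–(-5, 5) with squared distance 72. The circle on this segment as diameter has centre (-2, 2) and r² = 72/4 = 18.
Check (2, 2): distance² to centre = 16 ≤ 18, so it lies inside.
All remaining points lie in this disk, and no smaller disk contains both endpoints, so this is the minimum enclosing circle.
The points at distance exactly r from the centre are (1, -1), (-5, 5) — 2 points.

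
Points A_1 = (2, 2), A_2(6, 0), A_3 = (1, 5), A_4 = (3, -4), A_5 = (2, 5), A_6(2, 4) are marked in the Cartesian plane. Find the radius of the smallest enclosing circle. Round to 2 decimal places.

4.61

The farthest pair is A_3–A_4 with squared distance 85. The circle on this segment as diameter has centre (2, 0.5) and r² = 85/4 = 21.25.
Check A_1: distance² to centre = 2.25 ≤ 21.25, so it lies inside.
All remaining points lie in this disk, and no smaller disk contains both endpoints, so this is the minimum enclosing circle.
r = √(21.25) ≈ 4.61.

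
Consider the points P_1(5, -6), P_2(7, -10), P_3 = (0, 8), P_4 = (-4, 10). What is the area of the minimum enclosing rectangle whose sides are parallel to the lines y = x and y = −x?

In coordinates u = x + y, v = x − y the rectangle is axis-aligned; the map (x,y)→(u,v) scales areas by 2.
u-values: -1, -3, 8, 6; range = 8 − (-3) = 11.
v-values: 11, 17, -8, -14; range = 17 − (-14) = 31.
Area = (11 × 31) / 2 = 170.5.

170.5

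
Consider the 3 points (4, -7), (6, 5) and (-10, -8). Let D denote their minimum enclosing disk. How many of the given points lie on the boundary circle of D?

2

Call the three points A, B, C in the order given.
Side lengths²: AB² = 148, AC² = 197, BC² = 425.
Since BC² = 425 ≥ 197 + 148 = 345, the angle opposite BC is not acute, so the smallest enclosing circle has BC as diameter.
Centre = midpoint of BC = (-2, -1.5), r² = 425/4 = 106.25.
The points at distance exactly r from the centre are (6, 5), (-10, -8) — 2 points.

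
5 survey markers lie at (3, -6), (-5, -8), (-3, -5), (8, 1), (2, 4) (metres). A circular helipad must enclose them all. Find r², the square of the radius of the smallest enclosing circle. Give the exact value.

The farthest pair is (-5, -8)–(8, 1) with squared distance 250. The circle on this segment as diameter has centre (1.5, -3.5) and r² = 250/4 = 62.5.
Check (3, -6): distance² to centre = 8.5 ≤ 62.5, so it lies inside.
All remaining points lie in this disk, and no smaller disk contains both endpoints, so this is the minimum enclosing circle.

62.5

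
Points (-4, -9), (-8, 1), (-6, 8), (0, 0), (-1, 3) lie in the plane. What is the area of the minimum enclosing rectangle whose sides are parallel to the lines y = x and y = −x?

In coordinates u = x + y, v = x − y the rectangle is axis-aligned; the map (x,y)→(u,v) scales areas by 2.
u-values: -13, -7, 2, 0, 2; range = 2 − (-13) = 15.
v-values: 5, -9, -14, 0, -4; range = 5 − (-14) = 19.
Area = (15 × 19) / 2 = 142.5.

142.5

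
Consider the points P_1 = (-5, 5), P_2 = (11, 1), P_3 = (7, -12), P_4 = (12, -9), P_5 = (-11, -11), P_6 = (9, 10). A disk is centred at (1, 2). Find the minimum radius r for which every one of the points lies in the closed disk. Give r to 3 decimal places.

The required radius is the distance from (1, 2) to the farthest point.
Squared distances: 45, 101, 232, 242, 313, 128.
Maximum is 313, attained at P_5.
r = √313 ≈ 17.692.

17.692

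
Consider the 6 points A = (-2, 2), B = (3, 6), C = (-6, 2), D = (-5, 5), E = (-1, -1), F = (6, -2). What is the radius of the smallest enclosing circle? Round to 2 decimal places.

6.52

A smallest enclosing disk is always determined by at most three of the input points on its boundary.
The farthest pair is D–F with squared distance 170. The circle on this segment as diameter has centre (0.5, 1.5) and r² = 170/4 = 42.5.
Check A: distance² to centre = 6.5 ≤ 42.5, so it lies inside.
All remaining points lie in this disk, and no smaller disk contains both endpoints, so this is the minimum enclosing circle.
r = √(42.5) ≈ 6.52.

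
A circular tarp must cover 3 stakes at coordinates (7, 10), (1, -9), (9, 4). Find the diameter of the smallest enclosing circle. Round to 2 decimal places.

19.92

Call the three points A, B, C in the order given.
Side lengths²: AB² = 397, AC² = 40, BC² = 233.
Since AB² = 397 ≥ 233 + 40 = 273, the angle opposite AB is not acute, so the smallest enclosing circle has AB as diameter.
Centre = midpoint of AB = (4, 0.5), r² = 397/4 = 99.25.
Diameter = 2r = 2√(99.25) ≈ 19.92.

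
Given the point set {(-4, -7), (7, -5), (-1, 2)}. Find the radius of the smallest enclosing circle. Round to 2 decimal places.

Call the three points A, B, C in the order given.
Side lengths²: AB² = 125, AC² = 90, BC² = 113.
Since AB² = 125 < 113 + 90 = 203, the triangle is acute, so the smallest enclosing circle is the circumcircle.
Circumcentre = (67/62, -229/62), r² = 70625/1922.
r = √(70625/1922) ≈ 6.06.

6.06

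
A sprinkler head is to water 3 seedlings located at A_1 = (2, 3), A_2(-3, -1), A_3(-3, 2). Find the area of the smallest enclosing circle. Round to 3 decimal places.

32.201

Side lengths²: A_1A_2² = 41, A_1A_3² = 26, A_2A_3² = 9.
Since A_1A_2² = 41 ≥ 26 + 9 = 35, the angle opposite A_1A_2 is not acute, so the smallest enclosing circle has A_1A_2 as diameter.
Centre = midpoint of A_1A_2 = (-0.5, 1), r² = 41/4 = 10.25.
Area = π·r² = π·10.25 ≈ 32.201.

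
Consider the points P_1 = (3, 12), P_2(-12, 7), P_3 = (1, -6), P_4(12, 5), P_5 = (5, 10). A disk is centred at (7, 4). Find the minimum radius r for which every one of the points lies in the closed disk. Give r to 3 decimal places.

19.235

The required radius is the distance from (7, 4) to the farthest point.
Squared distances: 80, 370, 136, 26, 40.
Maximum is 370, attained at P_2.
r = √370 ≈ 19.235.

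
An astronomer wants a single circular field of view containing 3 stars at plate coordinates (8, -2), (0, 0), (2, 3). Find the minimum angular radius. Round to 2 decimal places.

Call the three points A, B, C in the order given.
Side lengths²: AB² = 68, AC² = 61, BC² = 13.
Since AB² = 68 < 61 + 13 = 74, the triangle is acute, so the smallest enclosing circle is the circumcircle.
Circumcentre = (115/28, -4/7), r² = 13481/784.
r = √(13481/784) ≈ 4.15.

4.15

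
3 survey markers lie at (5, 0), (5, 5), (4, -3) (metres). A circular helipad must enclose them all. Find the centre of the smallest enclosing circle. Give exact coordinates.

Call the three points A, B, C in the order given.
Side lengths²: AB² = 25, AC² = 10, BC² = 65.
Since BC² = 65 ≥ 25 + 10 = 35, the angle opposite BC is not acute, so the smallest enclosing circle has BC as diameter.
Centre = midpoint of BC = (4.5, 1), r² = 65/4 = 16.25.
Centre = (4.5, 1).

(4.5, 1)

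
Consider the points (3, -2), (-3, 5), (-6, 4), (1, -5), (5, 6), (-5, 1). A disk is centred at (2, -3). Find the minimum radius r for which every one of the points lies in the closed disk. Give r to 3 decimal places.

10.630

The required radius is the distance from (2, -3) to the farthest point.
Squared distances: 2, 89, 113, 5, 90, 65.
Maximum is 113, attained at (-6, 4).
r = √113 ≈ 10.630.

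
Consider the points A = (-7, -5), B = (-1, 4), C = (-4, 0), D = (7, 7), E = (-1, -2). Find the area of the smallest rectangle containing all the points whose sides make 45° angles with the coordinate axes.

In coordinates u = x + y, v = x − y the rectangle is axis-aligned; the map (x,y)→(u,v) scales areas by 2.
u-values: -12, 3, -4, 14, -3; range = 14 − (-12) = 26.
v-values: -2, -5, -4, 0, 1; range = 1 − (-5) = 6.
Area = (26 × 6) / 2 = 78.

78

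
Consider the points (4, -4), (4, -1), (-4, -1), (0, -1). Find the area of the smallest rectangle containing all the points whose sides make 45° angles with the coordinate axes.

In coordinates u = x + y, v = x − y the rectangle is axis-aligned; the map (x,y)→(u,v) scales areas by 2.
u-values: 0, 3, -5, -1; range = 3 − (-5) = 8.
v-values: 8, 5, -3, 1; range = 8 − (-3) = 11.
Area = (8 × 11) / 2 = 44.

44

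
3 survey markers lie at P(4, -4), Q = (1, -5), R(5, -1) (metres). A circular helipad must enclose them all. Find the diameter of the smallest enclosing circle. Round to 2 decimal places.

Side lengths²: PQ² = 10, PR² = 10, QR² = 32.
Since QR² = 32 ≥ 10 + 10 = 20, the angle opposite QR is not acute, so the smallest enclosing circle has QR as diameter.
Centre = midpoint of QR = (3, -3), r² = 32/4 = 8.
Diameter = 2r = 2√8 ≈ 5.66.

5.66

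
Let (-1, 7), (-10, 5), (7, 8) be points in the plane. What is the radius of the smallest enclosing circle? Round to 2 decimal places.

Call the three points A, B, C in the order given.
Side lengths²: AB² = 85, AC² = 65, BC² = 298.
Since BC² = 298 ≥ 85 + 65 = 150, the angle opposite BC is not acute, so the smallest enclosing circle has BC as diameter.
Centre = midpoint of BC = (-1.5, 6.5), r² = 298/4 = 74.5.
r = √(74.5) ≈ 8.63.

8.63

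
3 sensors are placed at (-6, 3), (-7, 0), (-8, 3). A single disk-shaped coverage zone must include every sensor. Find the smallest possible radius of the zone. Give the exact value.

5/3

Call the three points A, B, C in the order given.
Side lengths²: AB² = 10, AC² = 4, BC² = 10.
Since BC² = 10 < 10 + 4 = 14, the triangle is acute, so the smallest enclosing circle is the circumcircle.
Circumcentre = (-7, 5/3), r² = 25/9.
r = √(25/9) = 5/3.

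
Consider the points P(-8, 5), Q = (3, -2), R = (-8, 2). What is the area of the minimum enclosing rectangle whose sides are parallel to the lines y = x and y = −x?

63

In coordinates u = x + y, v = x − y the rectangle is axis-aligned; the map (x,y)→(u,v) scales areas by 2.
u-values: -3, 1, -6; range = 1 − (-6) = 7.
v-values: -13, 5, -10; range = 5 − (-13) = 18.
Area = (7 × 18) / 2 = 63.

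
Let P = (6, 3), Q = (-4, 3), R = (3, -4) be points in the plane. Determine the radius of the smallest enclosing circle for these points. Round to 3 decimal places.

Side lengths²: PQ² = 100, PR² = 58, QR² = 98.
Since PQ² = 100 < 98 + 58 = 156, the triangle is acute, so the smallest enclosing circle is the circumcircle.
Circumcentre = (1, 1), r² = 29.
r = √29 ≈ 5.385.

5.385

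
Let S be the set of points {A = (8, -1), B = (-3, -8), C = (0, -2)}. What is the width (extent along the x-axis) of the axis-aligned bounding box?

max x = 8, min x = -3, so width = 11.

11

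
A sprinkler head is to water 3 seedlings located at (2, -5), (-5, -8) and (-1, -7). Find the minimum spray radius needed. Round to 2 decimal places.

Call the three points A, B, C in the order given.
Side lengths²: AB² = 58, AC² = 13, BC² = 17.
Since AB² = 58 ≥ 17 + 13 = 30, the angle opposite AB is not acute, so the smallest enclosing circle has AB as diameter.
Centre = midpoint of AB = (-1.5, -6.5), r² = 58/4 = 14.5.
r = √(14.5) ≈ 3.81.

3.81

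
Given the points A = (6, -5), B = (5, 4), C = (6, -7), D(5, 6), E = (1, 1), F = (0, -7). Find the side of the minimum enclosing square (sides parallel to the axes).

The bounding box has width 6 and height 13.
An axis-aligned square enclosing the set must have side ≥ max(width, height).
So the minimum side is max(6, 13) = 13.

13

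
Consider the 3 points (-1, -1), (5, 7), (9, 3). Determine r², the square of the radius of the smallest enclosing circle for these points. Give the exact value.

Call the three points A, B, C in the order given.
Side lengths²: AB² = 100, AC² = 116, BC² = 32.
Since AC² = 116 < 100 + 32 = 132, the triangle is acute, so the smallest enclosing circle is the circumcircle.
Circumcentre = (26/7, 12/7), r² = 1450/49.

1450/49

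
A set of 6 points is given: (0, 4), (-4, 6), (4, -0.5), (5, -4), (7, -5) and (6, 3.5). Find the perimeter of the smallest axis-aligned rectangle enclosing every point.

Width = max x − min x = 7 − (-4) = 11.
Height = max y − min y = 6 − (-5) = 11.
Perimeter = 2(11 + 11) = 44.

44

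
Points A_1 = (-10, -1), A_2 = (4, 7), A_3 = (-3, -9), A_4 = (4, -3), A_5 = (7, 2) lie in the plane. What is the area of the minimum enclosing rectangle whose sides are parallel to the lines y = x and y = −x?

In coordinates u = x + y, v = x − y the rectangle is axis-aligned; the map (x,y)→(u,v) scales areas by 2.
u-values: -11, 11, -12, 1, 9; range = 11 − (-12) = 23.
v-values: -9, -3, 6, 7, 5; range = 7 − (-9) = 16.
Area = (23 × 16) / 2 = 184.

184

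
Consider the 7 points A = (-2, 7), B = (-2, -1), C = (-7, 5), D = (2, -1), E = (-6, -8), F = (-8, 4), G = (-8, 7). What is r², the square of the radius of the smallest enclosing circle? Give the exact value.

55189/900

The minimum enclosing circle is determined by three boundary points: A, E, G.
Their circumcentre is (-5, -7/30) with r² = 55189/900.
The farthest remaining point D is at distance² 44629/900 ≤ 55189/900.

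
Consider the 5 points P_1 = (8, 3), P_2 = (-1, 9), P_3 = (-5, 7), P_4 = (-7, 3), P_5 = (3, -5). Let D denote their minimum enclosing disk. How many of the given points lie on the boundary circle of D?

3

The minimum enclosing circle of a finite set is fixed by two of the points (as a diameter) or three (as a circumcircle).
The minimum enclosing circle is determined by three boundary points: P_1, P_4, P_5.
Their circumcentre is (0.5, 2.125) with r² = 57.015625.
The farthest remaining point P_3 is at distance² 54.015625 ≤ 57.015625.
The points at distance exactly r from the centre are P_1, P_4, P_5 — 3 points.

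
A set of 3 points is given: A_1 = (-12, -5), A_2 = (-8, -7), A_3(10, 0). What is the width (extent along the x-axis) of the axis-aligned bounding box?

22

max x = 10, min x = -12, so width = 22.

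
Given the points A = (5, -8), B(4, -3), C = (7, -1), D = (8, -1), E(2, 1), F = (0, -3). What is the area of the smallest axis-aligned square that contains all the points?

The bounding box has width 8 and height 9.
An axis-aligned square enclosing the set must have side ≥ max(width, height).
So the minimum side is max(8, 9) = 9.
Area = 9² = 81.

81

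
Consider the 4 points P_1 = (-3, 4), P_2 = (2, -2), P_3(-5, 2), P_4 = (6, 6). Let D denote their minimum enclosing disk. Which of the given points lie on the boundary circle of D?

P_2, P_3, P_4

The minimum enclosing circle is determined by three boundary points: P_2, P_3, P_4.
Their circumcentre is (11/18, 133/36) with r² = 44525/1296.
The farthest remaining point P_1 is at distance² 17021/1296 ≤ 44525/1296.
The points at distance exactly r from the centre are P_2, P_3, P_4 — 3 points.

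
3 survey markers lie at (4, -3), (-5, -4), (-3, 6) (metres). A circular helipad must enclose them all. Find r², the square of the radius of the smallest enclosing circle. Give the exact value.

34645/968

Call the three points A, B, C in the order given.
Side lengths²: AB² = 82, AC² = 130, BC² = 104.
Since AC² = 130 < 104 + 82 = 186, the triangle is acute, so the smallest enclosing circle is the circumcircle.
Circumcentre = (-41/44, 17/44), r² = 34645/968.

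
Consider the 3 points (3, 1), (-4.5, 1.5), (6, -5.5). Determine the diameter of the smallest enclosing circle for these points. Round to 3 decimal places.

Call the three points A, B, C in the order given.
Side lengths²: AB² = 56.5, AC² = 51.25, BC² = 159.25.
Since BC² = 159.25 ≥ 56.5 + 51.25 = 107.75, the angle opposite BC is not acute, so the smallest enclosing circle has BC as diameter.
Centre = midpoint of BC = (0.75, -2), r² = 159.25/4 = 39.8125.
Diameter = 2r = 2√(39.8125) ≈ 12.619.

12.619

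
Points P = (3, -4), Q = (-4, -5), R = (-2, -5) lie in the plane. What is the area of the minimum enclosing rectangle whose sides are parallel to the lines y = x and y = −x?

In coordinates u = x + y, v = x − y the rectangle is axis-aligned; the map (x,y)→(u,v) scales areas by 2.
u-values: -1, -9, -7; range = -1 − (-9) = 8.
v-values: 7, 1, 3; range = 7 − 1 = 6.
Area = (8 × 6) / 2 = 24.

24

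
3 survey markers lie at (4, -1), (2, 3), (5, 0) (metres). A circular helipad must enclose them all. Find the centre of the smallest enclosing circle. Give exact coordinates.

Call the three points A, B, C in the order given.
Side lengths²: AB² = 20, AC² = 2, BC² = 18.
Since AB² = 20 ≥ 18 + 2 = 20, the angle opposite AB is not acute, so the smallest enclosing circle has AB as diameter.
Centre = midpoint of AB = (3, 1), r² = 20/4 = 5.
Centre = (3, 1).

(3, 1)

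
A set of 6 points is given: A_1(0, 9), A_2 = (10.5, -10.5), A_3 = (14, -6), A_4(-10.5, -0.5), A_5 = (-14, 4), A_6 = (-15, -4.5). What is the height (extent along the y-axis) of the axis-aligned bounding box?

max y = 9, min y = -10.5, so height = 19.5.

19.5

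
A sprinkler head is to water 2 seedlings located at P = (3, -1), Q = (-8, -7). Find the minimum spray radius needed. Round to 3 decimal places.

The smallest circle enclosing two points has them as diameter endpoints.
Centre = midpoint = (-2.5, -4); r² = |PQ|²/4 = 157/4 = 39.25.
r = √(39.25) ≈ 6.265.

6.265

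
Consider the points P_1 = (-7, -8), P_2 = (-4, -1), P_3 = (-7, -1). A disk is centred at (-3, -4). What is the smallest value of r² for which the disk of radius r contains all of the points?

The required radius is the distance from (-3, -4) to the farthest point.
Squared distances: 32, 10, 25.
Maximum is 32, attained at P_1.

32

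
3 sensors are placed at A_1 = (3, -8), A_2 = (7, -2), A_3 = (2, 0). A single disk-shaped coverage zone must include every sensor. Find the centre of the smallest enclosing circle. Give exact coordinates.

Side lengths²: A_1A_2² = 52, A_1A_3² = 65, A_2A_3² = 29.
Since A_1A_3² = 65 < 52 + 29 = 81, the triangle is acute, so the smallest enclosing circle is the circumcircle.
Circumcentre = (127/38, -74/19), r² = 24505/1444.
Centre = (127/38, -74/19).

(127/38, -74/19)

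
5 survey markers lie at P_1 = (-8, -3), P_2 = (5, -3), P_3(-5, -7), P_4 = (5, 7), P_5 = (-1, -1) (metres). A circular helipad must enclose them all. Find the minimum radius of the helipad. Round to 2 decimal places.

8.60

The farthest pair is P_3–P_4 with squared distance 296. The circle on this segment as diameter has centre (0, 0) and r² = 296/4 = 74.
Check P_1: distance² to centre = 73 ≤ 74, so it lies inside.
All remaining points lie in this disk, and no smaller disk contains both endpoints, so this is the minimum enclosing circle.
r = √74 ≈ 8.60.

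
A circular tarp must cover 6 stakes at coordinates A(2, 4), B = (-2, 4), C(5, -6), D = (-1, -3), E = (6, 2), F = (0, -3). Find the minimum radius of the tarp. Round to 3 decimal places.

A smallest enclosing disk is always determined by at most three of the input points on its boundary.
The farthest pair is B–C with squared distance 149. The circle on this segment as diameter has centre (1.5, -1) and r² = 149/4 = 37.25.
Check A: distance² to centre = 25.25 ≤ 37.25, so it lies inside.
All remaining points lie in this disk, and no smaller disk contains both endpoints, so this is the minimum enclosing circle.
r = √(37.25) ≈ 6.103.

6.103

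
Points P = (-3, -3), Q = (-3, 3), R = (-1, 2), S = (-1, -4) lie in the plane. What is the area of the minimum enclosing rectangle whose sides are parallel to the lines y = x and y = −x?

31.5

In coordinates u = x + y, v = x − y the rectangle is axis-aligned; the map (x,y)→(u,v) scales areas by 2.
u-values: -6, 0, 1, -5; range = 1 − (-6) = 7.
v-values: 0, -6, -3, 3; range = 3 − (-6) = 9.
Area = (7 × 9) / 2 = 31.5.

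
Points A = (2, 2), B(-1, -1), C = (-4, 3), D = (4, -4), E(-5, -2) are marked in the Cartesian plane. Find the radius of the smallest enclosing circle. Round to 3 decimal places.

The minimum enclosing circle of a finite set is fixed by two of the points (as a diameter) or three (as a circumcircle).
The farthest pair is C–D with squared distance 113. The circle on this segment as diameter has centre (0, -0.5) and r² = 113/4 = 28.25.
Check A: distance² to centre = 10.25 ≤ 28.25, so it lies inside.
All remaining points lie in this disk, and no smaller disk contains both endpoints, so this is the minimum enclosing circle.
r = √(28.25) ≈ 5.315.

5.315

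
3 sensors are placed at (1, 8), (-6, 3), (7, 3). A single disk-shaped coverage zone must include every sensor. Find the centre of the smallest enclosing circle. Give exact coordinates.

Call the three points A, B, C in the order given.
Side lengths²: AB² = 74, AC² = 61, BC² = 169.
Since BC² = 169 ≥ 74 + 61 = 135, the angle opposite BC is not acute, so the smallest enclosing circle has BC as diameter.
Centre = midpoint of BC = (0.5, 3), r² = 169/4 = 42.25.
Centre = (0.5, 3).

(0.5, 3)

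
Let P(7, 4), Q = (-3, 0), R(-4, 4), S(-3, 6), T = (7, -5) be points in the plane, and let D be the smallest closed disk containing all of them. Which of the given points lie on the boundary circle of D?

By Welzl's lemma the MEC is supported by two points (diametrically opposite) or three points (on a circumcircle).
The farthest pair is S–T with squared distance 221. The circle on this segment as diameter has centre (2, 0.5) and r² = 221/4 = 55.25.
Check P: distance² to centre = 37.25 ≤ 55.25, so it lies inside.
All remaining points lie in this disk, and no smaller disk contains both endpoints, so this is the minimum enclosing circle.
The points at distance exactly r from the centre are S, T — 2 points.

S, T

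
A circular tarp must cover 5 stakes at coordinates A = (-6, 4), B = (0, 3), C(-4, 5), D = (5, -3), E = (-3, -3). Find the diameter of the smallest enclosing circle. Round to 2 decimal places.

A smallest enclosing disk is always determined by at most three of the input points on its boundary.
The farthest pair is A–D with squared distance 170. The circle on this segment as diameter has centre (-0.5, 0.5) and r² = 170/4 = 42.5.
Check B: distance² to centre = 6.5 ≤ 42.5, so it lies inside.
All remaining points lie in this disk, and no smaller disk contains both endpoints, so this is the minimum enclosing circle.
Diameter = 2r = 2√(42.5) ≈ 13.04.

13.04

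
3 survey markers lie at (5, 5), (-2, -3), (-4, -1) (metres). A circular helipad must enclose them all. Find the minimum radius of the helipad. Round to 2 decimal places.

5.42

Call the three points A, B, C in the order given.
Side lengths²: AB² = 113, AC² = 117, BC² = 8.
Since AC² = 117 < 113 + 8 = 121, the triangle is acute, so the smallest enclosing circle is the circumcircle.
Circumcentre = (0.7, 1.7), r² = 29.38.
r = √(29.38) ≈ 5.42.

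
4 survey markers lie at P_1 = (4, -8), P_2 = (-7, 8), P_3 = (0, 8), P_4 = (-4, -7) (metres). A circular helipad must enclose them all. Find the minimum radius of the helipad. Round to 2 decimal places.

By Welzl's lemma the MEC is supported by two points (diametrically opposite) or three points (on a circumcircle).
The farthest pair is P_1–P_2 with squared distance 377. The circle on this segment as diameter has centre (-1.5, 0) and r² = 377/4 = 94.25.
Check P_3: distance² to centre = 66.25 ≤ 94.25, so it lies inside.
All remaining points lie in this disk, and no smaller disk contains both endpoints, so this is the minimum enclosing circle.
r = √(94.25) ≈ 9.71.

9.71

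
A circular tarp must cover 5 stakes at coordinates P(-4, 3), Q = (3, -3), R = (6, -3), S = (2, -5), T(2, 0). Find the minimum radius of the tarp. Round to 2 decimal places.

By Welzl's lemma the MEC is supported by two points (diametrically opposite) or three points (on a circumcircle).
The farthest pair is P–R with squared distance 136. The circle on this segment as diameter has centre (1, 0) and r² = 136/4 = 34.
Check Q: distance² to centre = 13 ≤ 34, so it lies inside.
All remaining points lie in this disk, and no smaller disk contains both endpoints, so this is the minimum enclosing circle.
r = √34 ≈ 5.83.

5.83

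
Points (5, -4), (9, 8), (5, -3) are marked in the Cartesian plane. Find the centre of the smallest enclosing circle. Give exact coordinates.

(7, 2)

Call the three points A, B, C in the order given.
Side lengths²: AB² = 160, AC² = 1, BC² = 137.
Since AB² = 160 ≥ 137 + 1 = 138, the angle opposite AB is not acute, so the smallest enclosing circle has AB as diameter.
Centre = midpoint of AB = (7, 2), r² = 160/4 = 40.
Centre = (7, 2).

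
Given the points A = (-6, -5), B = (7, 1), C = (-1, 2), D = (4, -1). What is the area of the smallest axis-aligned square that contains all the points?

The bounding box has width 13 and height 7.
An axis-aligned square enclosing the set must have side ≥ max(width, height).
So the minimum side is max(13, 7) = 13.
Area = 13² = 169.

169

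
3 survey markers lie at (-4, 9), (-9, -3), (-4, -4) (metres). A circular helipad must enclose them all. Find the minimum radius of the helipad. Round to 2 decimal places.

6.63

Call the three points A, B, C in the order given.
Side lengths²: AB² = 169, AC² = 169, BC² = 26.
Since AC² = 169 < 169 + 26 = 195, the triangle is acute, so the smallest enclosing circle is the circumcircle.
Circumcentre = (-5.3, 2.5), r² = 43.94.
r = √(43.94) ≈ 6.63.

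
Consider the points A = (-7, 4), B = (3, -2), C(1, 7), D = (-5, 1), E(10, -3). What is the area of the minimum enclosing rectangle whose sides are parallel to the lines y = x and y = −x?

144

In coordinates u = x + y, v = x − y the rectangle is axis-aligned; the map (x,y)→(u,v) scales areas by 2.
u-values: -3, 1, 8, -4, 7; range = 8 − (-4) = 12.
v-values: -11, 5, -6, -6, 13; range = 13 − (-11) = 24.
Area = (12 × 24) / 2 = 144.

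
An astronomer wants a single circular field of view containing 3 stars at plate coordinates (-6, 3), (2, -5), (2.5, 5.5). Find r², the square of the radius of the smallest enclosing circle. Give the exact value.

34697/968

Call the three points A, B, C in the order given.
Side lengths²: AB² = 128, AC² = 78.5, BC² = 110.5.
Since AB² = 128 < 110.5 + 78.5 = 189, the triangle is acute, so the smallest enclosing circle is the circumcircle.
Circumcentre = (-27/44, 17/44), r² = 34697/968.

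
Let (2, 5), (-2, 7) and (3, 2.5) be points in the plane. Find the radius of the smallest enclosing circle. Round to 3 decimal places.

3.363

Call the three points A, B, C in the order given.
Side lengths²: AB² = 20, AC² = 7.25, BC² = 45.25.
Since BC² = 45.25 ≥ 20 + 7.25 = 27.25, the angle opposite BC is not acute, so the smallest enclosing circle has BC as diameter.
Centre = midpoint of BC = (0.5, 4.75), r² = 45.25/4 = 11.3125.
r = √(11.3125) ≈ 3.363.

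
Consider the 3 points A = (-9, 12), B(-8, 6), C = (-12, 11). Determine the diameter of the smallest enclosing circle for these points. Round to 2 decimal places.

6.48

Side lengths²: AB² = 37, AC² = 10, BC² = 41.
Since BC² = 41 < 37 + 10 = 47, the triangle is acute, so the smallest enclosing circle is the circumcircle.
Circumcentre = (-365/38, 335/38), r² = 7585/722.
Diameter = 2r = 2√(7585/722) ≈ 6.48.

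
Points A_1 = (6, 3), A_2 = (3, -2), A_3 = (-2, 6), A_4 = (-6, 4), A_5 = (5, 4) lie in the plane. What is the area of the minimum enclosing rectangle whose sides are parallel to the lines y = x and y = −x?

In coordinates u = x + y, v = x − y the rectangle is axis-aligned; the map (x,y)→(u,v) scales areas by 2.
u-values: 9, 1, 4, -2, 9; range = 9 − (-2) = 11.
v-values: 3, 5, -8, -10, 1; range = 5 − (-10) = 15.
Area = (11 × 15) / 2 = 82.5.

82.5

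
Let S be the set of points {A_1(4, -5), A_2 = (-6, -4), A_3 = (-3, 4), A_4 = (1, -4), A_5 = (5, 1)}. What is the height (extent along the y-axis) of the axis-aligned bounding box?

max y = 4, min y = -5, so height = 9.

9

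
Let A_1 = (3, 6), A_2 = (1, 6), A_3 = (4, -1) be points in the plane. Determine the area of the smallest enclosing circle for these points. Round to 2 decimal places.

Side lengths²: A_1A_2² = 4, A_1A_3² = 50, A_2A_3² = 58.
Since A_2A_3² = 58 ≥ 50 + 4 = 54, the angle opposite A_2A_3 is not acute, so the smallest enclosing circle has A_2A_3 as diameter.
Centre = midpoint of A_2A_3 = (2.5, 2.5), r² = 58/4 = 14.5.
Area = π·r² = π·14.5 ≈ 45.55.

45.55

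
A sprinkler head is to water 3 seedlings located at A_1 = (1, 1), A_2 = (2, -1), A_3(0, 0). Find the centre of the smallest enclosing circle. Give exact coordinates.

(7/6, -1/6)

Side lengths²: A_1A_2² = 5, A_1A_3² = 2, A_2A_3² = 5.
Since A_2A_3² = 5 < 5 + 2 = 7, the triangle is acute, so the smallest enclosing circle is the circumcircle.
Circumcentre = (7/6, -1/6), r² = 25/18.
Centre = (7/6, -1/6).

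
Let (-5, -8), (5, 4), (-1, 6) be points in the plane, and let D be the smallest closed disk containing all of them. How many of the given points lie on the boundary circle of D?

Call the three points A, B, C in the order given.
Side lengths²: AB² = 244, AC² = 212, BC² = 40.
Since AB² = 244 < 212 + 40 = 252, the triangle is acute, so the smallest enclosing circle is the circumcircle.
Circumcentre = (-6/23, -41/23), r² = 32330/529.
The points at distance exactly r from the centre are (-5, -8), (5, 4), (-1, 6) — 3 points.

3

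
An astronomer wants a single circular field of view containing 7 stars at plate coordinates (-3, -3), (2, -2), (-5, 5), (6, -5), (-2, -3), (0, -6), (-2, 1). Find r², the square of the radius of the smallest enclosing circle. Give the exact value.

By Welzl's lemma the MEC is supported by two points (diametrically opposite) or three points (on a circumcircle).
The farthest pair is (-5, 5)–(6, -5) with squared distance 221. The circle on this segment as diameter has centre (0.5, 0) and r² = 221/4 = 55.25.
Check (-3, -3): distance² to centre = 21.25 ≤ 55.25, so it lies inside.
All remaining points lie in this disk, and no smaller disk contains both endpoints, so this is the minimum enclosing circle.

55.25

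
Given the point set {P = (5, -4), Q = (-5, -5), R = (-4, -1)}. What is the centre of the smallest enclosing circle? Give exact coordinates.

(-1/26, -107/26)

Side lengths²: PQ² = 101, PR² = 90, QR² = 17.
Since PQ² = 101 < 90 + 17 = 107, the triangle is acute, so the smallest enclosing circle is the circumcircle.
Circumcentre = (-1/26, -107/26), r² = 8585/338.
Centre = (-1/26, -107/26).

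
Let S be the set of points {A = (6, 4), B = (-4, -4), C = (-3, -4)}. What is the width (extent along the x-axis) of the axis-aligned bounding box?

max x = 6, min x = -4, so width = 10.

10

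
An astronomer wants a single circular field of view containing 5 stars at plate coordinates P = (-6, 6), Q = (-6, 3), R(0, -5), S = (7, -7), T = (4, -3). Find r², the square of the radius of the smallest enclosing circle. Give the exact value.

The farthest pair is P–S with squared distance 338. The circle on this segment as diameter has centre (0.5, -0.5) and r² = 338/4 = 84.5.
Check Q: distance² to centre = 54.5 ≤ 84.5, so it lies inside.
All remaining points lie in this disk, and no smaller disk contains both endpoints, so this is the minimum enclosing circle.

84.5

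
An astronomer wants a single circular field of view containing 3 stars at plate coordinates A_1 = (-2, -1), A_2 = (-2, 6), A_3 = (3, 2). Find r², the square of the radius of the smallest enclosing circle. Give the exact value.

Side lengths²: A_1A_2² = 49, A_1A_3² = 34, A_2A_3² = 41.
Since A_1A_2² = 49 < 41 + 34 = 75, the triangle is acute, so the smallest enclosing circle is the circumcircle.
Circumcentre = (-0.7, 2.5), r² = 13.94.

13.94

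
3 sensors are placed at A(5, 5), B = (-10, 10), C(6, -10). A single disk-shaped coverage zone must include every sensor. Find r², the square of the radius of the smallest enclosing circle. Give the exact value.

Side lengths²: AB² = 250, AC² = 226, BC² = 656.
Since BC² = 656 ≥ 250 + 226 = 476, the angle opposite BC is not acute, so the smallest enclosing circle has BC as diameter.
Centre = midpoint of BC = (-2, 0), r² = 656/4 = 164.

164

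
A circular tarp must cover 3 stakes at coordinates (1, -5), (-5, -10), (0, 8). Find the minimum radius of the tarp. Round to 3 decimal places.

9.341

Call the three points A, B, C in the order given.
Side lengths²: AB² = 61, AC² = 170, BC² = 349.
Since BC² = 349 ≥ 170 + 61 = 231, the angle opposite BC is not acute, so the smallest enclosing circle has BC as diameter.
Centre = midpoint of BC = (-2.5, -1), r² = 349/4 = 87.25.
r = √(87.25) ≈ 9.341.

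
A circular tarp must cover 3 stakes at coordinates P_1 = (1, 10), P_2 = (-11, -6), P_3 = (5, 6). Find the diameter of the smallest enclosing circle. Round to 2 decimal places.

20.20

Side lengths²: P_1P_2² = 400, P_1P_3² = 32, P_2P_3² = 400.
Since P_2P_3² = 400 < 400 + 32 = 432, the triangle is acute, so the smallest enclosing circle is the circumcircle.
Circumcentre = (-27/7, 8/7), r² = 5000/49.
Diameter = 2r = 2√(5000/49) ≈ 20.20.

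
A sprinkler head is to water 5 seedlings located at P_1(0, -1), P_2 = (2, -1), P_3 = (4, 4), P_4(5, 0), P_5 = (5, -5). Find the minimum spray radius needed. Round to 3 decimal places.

The farthest pair is P_3–P_5 with squared distance 82. The circle on this segment as diameter has centre (4.5, -0.5) and r² = 82/4 = 20.5.
Check P_1: distance² to centre = 20.5 ≤ 20.5, so it lies inside.
All remaining points lie in this disk, and no smaller disk contains both endpoints, so this is the minimum enclosing circle.
r = √(20.5) ≈ 4.528.

4.528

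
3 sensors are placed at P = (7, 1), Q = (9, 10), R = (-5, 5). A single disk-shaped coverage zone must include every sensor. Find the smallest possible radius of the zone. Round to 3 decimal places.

Side lengths²: PQ² = 85, PR² = 160, QR² = 221.
Since QR² = 221 < 160 + 85 = 245, the triangle is acute, so the smallest enclosing circle is the circumcircle.
Circumcentre = (131/58, 393/58), r² = 93925/1682.
r = √(93925/1682) ≈ 7.473.

7.473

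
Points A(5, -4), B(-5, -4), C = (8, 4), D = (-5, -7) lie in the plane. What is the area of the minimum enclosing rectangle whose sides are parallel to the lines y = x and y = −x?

120

In coordinates u = x + y, v = x − y the rectangle is axis-aligned; the map (x,y)→(u,v) scales areas by 2.
u-values: 1, -9, 12, -12; range = 12 − (-12) = 24.
v-values: 9, -1, 4, 2; range = 9 − (-1) = 10.
Area = (24 × 10) / 2 = 120.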